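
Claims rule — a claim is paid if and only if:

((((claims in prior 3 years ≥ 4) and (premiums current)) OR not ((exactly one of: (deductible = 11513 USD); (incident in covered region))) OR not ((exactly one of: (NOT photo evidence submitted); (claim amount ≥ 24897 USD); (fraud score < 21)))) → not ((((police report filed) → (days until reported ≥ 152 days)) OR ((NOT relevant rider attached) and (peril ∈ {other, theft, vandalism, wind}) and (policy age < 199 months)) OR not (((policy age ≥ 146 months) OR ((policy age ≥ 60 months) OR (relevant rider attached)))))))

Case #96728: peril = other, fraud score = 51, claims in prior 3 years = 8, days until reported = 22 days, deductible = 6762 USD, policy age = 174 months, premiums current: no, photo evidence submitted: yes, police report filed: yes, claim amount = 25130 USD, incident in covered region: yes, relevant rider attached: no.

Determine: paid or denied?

Atomic conditions:
  claims in prior 3 years ≥ 4: 8 ≥ 4 is true
  premiums current: no → false
  deductible = 11513 USD: 6762 == 11513 is false
  incident in covered region: yes → true
  NOT photo evidence submitted: yes → false
  claim amount ≥ 24897 USD: 25130 ≥ 24897 is true
  fraud score < 21: 51 < 21 is false
  police report filed: yes → true
  days until reported ≥ 152 days: 22 ≥ 152 is false
  NOT relevant rider attached: no → true
  peril ∈ {other, theft, vandalism, wind}: other is in the set → true
  policy age < 199 months: 174 < 199 is true
  policy age ≥ 146 months: 174 ≥ 146 is true
  policy age ≥ 60 months: 174 ≥ 60 is true
  relevant rider attached: no → false
Combine:
[1.1] true AND false = false
[1.2.1] exactly-one(false, true) = true
[1.2] NOT true = false
[1.3.1] exactly-one(false, true, false) = true
[1.3] NOT true = false
[1] false OR false OR false = false
[2.1.1] true → false = false
[2.1.2] true AND true AND true = true
[2.1.3.1.2] true OR false = true
[2.1.3.1] true OR true = true
[2.1.3] NOT true = false
[2.1] false OR true OR false = true
[2] NOT true = false
[root] false → false (antecedent false ⇒ implication holds) = true
Overall: true → paid

Paid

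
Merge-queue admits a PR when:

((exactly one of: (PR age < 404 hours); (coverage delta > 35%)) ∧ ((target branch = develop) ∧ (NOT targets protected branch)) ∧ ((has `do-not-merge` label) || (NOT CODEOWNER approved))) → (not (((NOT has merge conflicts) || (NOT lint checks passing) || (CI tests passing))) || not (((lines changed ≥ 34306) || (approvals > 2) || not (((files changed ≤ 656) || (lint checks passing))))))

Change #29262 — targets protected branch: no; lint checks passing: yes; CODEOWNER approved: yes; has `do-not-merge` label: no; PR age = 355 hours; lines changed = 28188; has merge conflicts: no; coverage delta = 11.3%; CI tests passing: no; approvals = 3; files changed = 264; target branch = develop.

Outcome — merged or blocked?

Atomic conditions:
  PR age < 404 hours: 355 < 404 is true
  coverage delta > 35%: 11.3 > 35 is false
  target branch = develop: develop == develop is true
  NOT targets protected branch: no → true
  has `do-not-merge` label: no → false
  NOT CODEOWNER approved: yes → false
  NOT has merge conflicts: no → true
  NOT lint checks passing: yes → false
  CI tests passing: no → false
  lines changed ≥ 34306: 28188 ≥ 34306 is false
  approvals > 2: 3 > 2 is true
  files changed ≤ 656: 264 ≤ 656 is true
  lint checks passing: yes → true
Combine:
[1.1] exactly-one(true, false) = true
[1.2] true AND true = true
[1.3] false OR false = false
[1] true AND true AND false = false
[2.1.1] true OR false OR false = true
[2.1] NOT true = false
[2.2.1.3.1] true OR true = true
[2.2.1.3] NOT true = false
[2.2.1] false OR true OR false = true
[2.2] NOT true = false
[2] false OR false = false
[root] false → false (antecedent false ⇒ implication holds) = true
Overall: true → merged

Merged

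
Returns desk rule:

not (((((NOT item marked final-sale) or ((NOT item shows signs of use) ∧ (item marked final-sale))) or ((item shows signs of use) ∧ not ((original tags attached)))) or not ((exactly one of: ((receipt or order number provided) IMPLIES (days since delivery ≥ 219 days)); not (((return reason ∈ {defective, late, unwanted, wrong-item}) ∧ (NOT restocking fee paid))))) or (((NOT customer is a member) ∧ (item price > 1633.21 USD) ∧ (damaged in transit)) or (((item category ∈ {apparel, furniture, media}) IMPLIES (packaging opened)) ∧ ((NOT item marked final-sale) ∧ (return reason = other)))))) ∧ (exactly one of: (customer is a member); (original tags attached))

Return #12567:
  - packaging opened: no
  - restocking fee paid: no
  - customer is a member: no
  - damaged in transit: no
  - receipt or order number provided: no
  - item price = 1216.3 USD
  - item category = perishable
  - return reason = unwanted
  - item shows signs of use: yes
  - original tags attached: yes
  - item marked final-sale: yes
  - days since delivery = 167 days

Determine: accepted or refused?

Atomic conditions:
  NOT item marked final-sale: yes → false
  NOT item shows signs of use: yes → false
  item marked final-sale: yes → true
  item shows signs of use: yes → true
  original tags attached: yes → true
  receipt or order number provided: no → false
  days since delivery ≥ 219 days: 167 ≥ 219 is false
  return reason ∈ {defective, late, unwanted, wrong-item}: unwanted is in the set → true
  NOT restocking fee paid: no → true
  NOT customer is a member: no → true
  item price > 1633.21 USD: 1216.3 > 1633.21 is false
  damaged in transit: no → false
  item category ∈ {apparel, furniture, media}: perishable is not in the set → false
  packaging opened: no → false
  return reason = other: unwanted == other is false
  customer is a member: no → false
Combine:
[1.1.1.1.2] false AND true = false
[1.1.1.1] false OR false = false
[1.1.1.2.2] NOT true = false
[1.1.1.2] true AND false = false
[1.1.1] false OR false = false
[1.1.2.1.1] false → false (antecedent false ⇒ implication holds) = true
[1.1.2.1.2.1] true AND true = true
[1.1.2.1.2] NOT true = false
[1.1.2.1] exactly-one(true, false) = true
[1.1.2] NOT true = false
[1.1.3.1] true AND false AND false = false
[1.1.3.2.1] false → false (antecedent false ⇒ implication holds) = true
[1.1.3.2.2] false AND false = false
[1.1.3.2] true AND false = false
[1.1.3] false OR false = false
[1.1] false OR false OR false = false
[1] NOT false = true
[2] exactly-one(false, true) = true
[root] true AND true = true
Overall: true → accepted

Accepted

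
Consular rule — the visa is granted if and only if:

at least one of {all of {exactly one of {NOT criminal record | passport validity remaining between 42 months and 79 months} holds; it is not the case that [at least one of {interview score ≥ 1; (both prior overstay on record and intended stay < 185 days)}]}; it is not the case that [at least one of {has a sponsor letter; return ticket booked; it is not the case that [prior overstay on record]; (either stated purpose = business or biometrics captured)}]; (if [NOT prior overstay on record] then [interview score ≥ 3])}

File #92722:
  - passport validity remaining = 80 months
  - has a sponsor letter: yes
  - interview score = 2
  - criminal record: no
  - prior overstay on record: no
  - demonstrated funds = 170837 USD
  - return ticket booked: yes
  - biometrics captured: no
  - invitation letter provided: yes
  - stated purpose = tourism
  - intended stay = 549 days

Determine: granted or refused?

Refused

Atomic conditions:
  NOT criminal record: no → true
  passport validity remaining between 42 months and 79 months: 80 in [42, 79] is false
  interview score ≥ 1: 2 ≥ 1 is true
  prior overstay on record: no → false
  intended stay < 185 days: 549 < 185 is false
  has a sponsor letter: yes → true
  return ticket booked: yes → true
  stated purpose = business: tourism == business is false
  biometrics captured: no → false
  NOT prior overstay on record: no → true
  interview score ≥ 3: 2 ≥ 3 is false
Combine:
[1.1] exactly-one(true, false) = true
[1.2.1.2] false AND false = false
[1.2.1] true OR false = true
[1.2] NOT true = false
[1] true AND false = false
[2.1.3] NOT false = true
[2.1.4] false OR false = false
[2.1] true OR true OR true OR false = true
[2] NOT true = false
[3] true → false = false
[root] false OR false OR false = false
Overall: false → refused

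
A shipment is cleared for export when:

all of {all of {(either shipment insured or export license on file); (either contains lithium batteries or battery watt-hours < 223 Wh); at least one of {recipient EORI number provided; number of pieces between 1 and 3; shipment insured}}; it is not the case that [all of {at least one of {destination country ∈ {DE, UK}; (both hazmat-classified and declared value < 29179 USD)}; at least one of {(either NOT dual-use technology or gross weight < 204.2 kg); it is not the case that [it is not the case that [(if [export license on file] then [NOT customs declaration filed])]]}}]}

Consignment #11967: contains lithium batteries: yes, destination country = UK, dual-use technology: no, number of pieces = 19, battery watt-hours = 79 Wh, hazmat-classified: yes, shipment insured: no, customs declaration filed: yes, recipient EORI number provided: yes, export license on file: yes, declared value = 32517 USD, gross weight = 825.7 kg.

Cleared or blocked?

Atomic conditions:
  shipment insured: no → false
  export license on file: yes → true
  contains lithium batteries: yes → true
  battery watt-hours < 223 Wh: 79 < 223 is true
  recipient EORI number provided: yes → true
  number of pieces between 1 and 3: 19 in [1, 3] is false
  destination country ∈ {DE, UK}: UK is in the set → true
  hazmat-classified: yes → true
  declared value < 29179 USD: 32517 < 29179 is false
  NOT dual-use technology: no → true
  gross weight < 204.2 kg: 825.7 < 204.2 is false
  NOT customs declaration filed: yes → false
Combine:
[1.1] false OR true = true
[1.2] true OR true = true
[1.3] true OR false OR false = true
[1] true AND true AND true = true
[2.1.1.2] true AND false = false
[2.1.1] true OR false = true
[2.1.2.1] true OR false = true
[2.1.2.2.1.1] true → false = false
[2.1.2.2.1] NOT false = true
[2.1.2.2] NOT true = false
[2.1.2] true OR false = true
[2.1] true AND true = true
[2] NOT true = false
[root] true AND false = false
Overall: false → blocked

Blocked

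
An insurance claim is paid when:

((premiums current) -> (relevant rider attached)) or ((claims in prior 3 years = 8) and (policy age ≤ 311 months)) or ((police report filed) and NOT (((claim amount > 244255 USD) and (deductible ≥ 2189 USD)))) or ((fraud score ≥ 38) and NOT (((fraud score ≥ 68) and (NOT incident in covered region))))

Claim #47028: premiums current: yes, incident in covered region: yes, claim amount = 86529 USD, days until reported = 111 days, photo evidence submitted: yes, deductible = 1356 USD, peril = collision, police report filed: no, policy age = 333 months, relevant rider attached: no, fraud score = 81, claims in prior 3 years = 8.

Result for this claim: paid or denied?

Atomic conditions:
  premiums current: yes → true
  relevant rider attached: no → false
  claims in prior 3 years = 8: 8 == 8 is true
  policy age ≤ 311 months: 333 ≤ 311 is false
  police report filed: no → false
  claim amount > 244255 USD: 86529 > 244255 is false
  deductible ≥ 2189 USD: 1356 ≥ 2189 is false
  fraud score ≥ 38: 81 ≥ 38 is true
  fraud score ≥ 68: 81 ≥ 68 is true
  NOT incident in covered region: yes → false
Combine:
[1] true → false = false
[2] true AND false = false
[3.2.1] false AND false = false
[3.2] NOT false = true
[3] false AND true = false
[4.2.1] true AND false = false
[4.2] NOT false = true
[4] true AND true = true
[root] false OR false OR false OR true = true
Overall: true → paid

Paid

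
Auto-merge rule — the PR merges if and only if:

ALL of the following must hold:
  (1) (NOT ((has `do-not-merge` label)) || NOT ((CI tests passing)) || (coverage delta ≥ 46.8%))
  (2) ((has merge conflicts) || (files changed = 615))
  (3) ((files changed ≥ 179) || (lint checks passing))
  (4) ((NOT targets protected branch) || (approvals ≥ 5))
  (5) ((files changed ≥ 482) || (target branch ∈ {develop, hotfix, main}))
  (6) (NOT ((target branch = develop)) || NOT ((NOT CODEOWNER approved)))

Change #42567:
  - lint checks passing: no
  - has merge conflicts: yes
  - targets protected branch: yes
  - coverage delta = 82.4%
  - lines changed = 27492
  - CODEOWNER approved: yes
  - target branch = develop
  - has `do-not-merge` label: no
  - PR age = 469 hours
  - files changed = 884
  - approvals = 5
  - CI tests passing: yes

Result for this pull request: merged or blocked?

Atomic conditions:
  has `do-not-merge` label: no → false
  CI tests passing: yes → true
  coverage delta ≥ 46.8%: 82.4 ≥ 46.8 is true
  has merge conflicts: yes → true
  files changed = 615: 884 == 615 is false
  files changed ≥ 179: 884 ≥ 179 is true
  lint checks passing: no → false
  NOT targets protected branch: yes → false
  approvals ≥ 5: 5 ≥ 5 is true
  files changed ≥ 482: 884 ≥ 482 is true
  target branch ∈ {develop, hotfix, main}: develop is in the set → true
  target branch = develop: develop == develop is true
  NOT CODEOWNER approved: yes → false
Combine:
[1.1] NOT false = true
[1.2] NOT true = false
[1] true OR false OR true = true
[2] true OR false = true
[3] true OR false = true
[4] false OR true = true
[5] true OR true = true
[6.1] NOT true = false
[6.2] NOT false = true
[6] false OR true = true
[root] true AND true AND true AND true AND true AND true = true
Overall: true → merged

Merged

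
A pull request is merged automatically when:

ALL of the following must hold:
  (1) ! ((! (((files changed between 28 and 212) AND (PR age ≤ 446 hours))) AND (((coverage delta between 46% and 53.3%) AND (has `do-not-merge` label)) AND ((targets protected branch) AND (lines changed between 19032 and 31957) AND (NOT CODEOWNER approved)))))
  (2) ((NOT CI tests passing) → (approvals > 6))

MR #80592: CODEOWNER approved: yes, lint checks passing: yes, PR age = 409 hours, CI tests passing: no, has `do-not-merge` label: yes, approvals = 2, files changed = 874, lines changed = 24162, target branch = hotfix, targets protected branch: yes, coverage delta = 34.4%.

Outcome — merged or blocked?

Atomic conditions:
  files changed between 28 and 212: 874 in [28, 212] is false
  PR age ≤ 446 hours: 409 ≤ 446 is true
  coverage delta between 46% and 53.3%: 34.4 in [46, 53.3] is false
  has `do-not-merge` label: yes → true
  targets protected branch: yes → true
  lines changed between 19032 and 31957: 24162 in [19032, 31957] is true
  NOT CODEOWNER approved: yes → false
  NOT CI tests passing: no → true
  approvals > 6: 2 > 6 is false
Combine:
[1.1.1.1] false AND true = false
[1.1.1] NOT false = true
[1.1.2.1] false AND true = false
[1.1.2.2] true AND true AND false = false
[1.1.2] false AND false = false
[1.1] true AND false = false
[1] NOT false = true
[2] true → false = false
[root] true AND false = false
Overall: false → blocked

Blocked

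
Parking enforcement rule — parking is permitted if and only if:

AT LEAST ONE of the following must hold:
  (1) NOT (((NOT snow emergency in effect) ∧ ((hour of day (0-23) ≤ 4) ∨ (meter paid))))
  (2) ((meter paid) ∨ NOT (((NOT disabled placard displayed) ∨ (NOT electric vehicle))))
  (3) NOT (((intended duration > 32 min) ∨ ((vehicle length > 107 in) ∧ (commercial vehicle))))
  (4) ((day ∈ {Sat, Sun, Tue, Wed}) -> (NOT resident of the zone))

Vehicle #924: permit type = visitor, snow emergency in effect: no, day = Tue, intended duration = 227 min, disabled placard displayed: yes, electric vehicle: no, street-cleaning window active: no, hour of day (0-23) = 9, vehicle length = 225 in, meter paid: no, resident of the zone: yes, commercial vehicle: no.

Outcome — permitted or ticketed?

Permitted

Atomic conditions:
  NOT snow emergency in effect: no → true
  hour of day (0-23) ≤ 4: 9 ≤ 4 is false
  meter paid: no → false
  NOT disabled placard displayed: yes → false
  NOT electric vehicle: no → true
  intended duration > 32 min: 227 > 32 is true
  vehicle length > 107 in: 225 > 107 is true
  commercial vehicle: no → false
  day ∈ {Sat, Sun, Tue, Wed}: Tue is in the set → true
  NOT resident of the zone: yes → false
Combine:
[1.1.2] false OR false = false
[1.1] true AND false = false
[1] NOT false = true
[2.2.1] false OR true = true
[2.2] NOT true = false
[2] false OR false = false
[3.1.2] true AND false = false
[3.1] true OR false = true
[3] NOT true = false
[4] true → false = false
[root] true OR false OR false OR false = true
Overall: true → permitted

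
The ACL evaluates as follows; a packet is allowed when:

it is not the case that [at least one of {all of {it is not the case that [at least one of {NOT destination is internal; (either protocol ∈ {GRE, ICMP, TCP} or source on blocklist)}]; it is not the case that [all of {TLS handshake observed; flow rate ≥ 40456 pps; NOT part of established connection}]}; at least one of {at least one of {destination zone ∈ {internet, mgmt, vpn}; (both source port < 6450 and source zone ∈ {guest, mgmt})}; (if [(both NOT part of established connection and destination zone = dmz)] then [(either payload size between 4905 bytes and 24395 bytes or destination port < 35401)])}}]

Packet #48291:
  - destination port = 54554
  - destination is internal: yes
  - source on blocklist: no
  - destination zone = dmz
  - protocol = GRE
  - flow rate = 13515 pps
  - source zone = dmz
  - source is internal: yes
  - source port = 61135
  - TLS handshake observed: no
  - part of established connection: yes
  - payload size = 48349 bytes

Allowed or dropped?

Atomic conditions:
  NOT destination is internal: yes → false
  protocol ∈ {GRE, ICMP, TCP}: GRE is in the set → true
  source on blocklist: no → false
  TLS handshake observed: no → false
  flow rate ≥ 40456 pps: 13515 ≥ 40456 is false
  NOT part of established connection: yes → false
  destination zone ∈ {internet, mgmt, vpn}: dmz is not in the set → false
  source port < 6450: 61135 < 6450 is false
  source zone ∈ {guest, mgmt}: dmz is not in the set → false
  destination zone = dmz: dmz == dmz is true
  payload size between 4905 bytes and 24395 bytes: 48349 in [4905, 24395] is false
  destination port < 35401: 54554 < 35401 is false
Combine:
[1.1.1.1.2] true OR false = true
[1.1.1.1] false OR true = true
[1.1.1] NOT true = false
[1.1.2.1] false AND false AND false = false
[1.1.2] NOT false = true
[1.1] false AND true = false
[1.2.1.2] false AND false = false
[1.2.1] false OR false = false
[1.2.2.1] false AND true = false
[1.2.2.2] false OR false = false
[1.2.2] false → false (antecedent false ⇒ implication holds) = true
[1.2] false OR true = true
[1] false OR true = true
[root] NOT true = false
Overall: false → dropped

Dropped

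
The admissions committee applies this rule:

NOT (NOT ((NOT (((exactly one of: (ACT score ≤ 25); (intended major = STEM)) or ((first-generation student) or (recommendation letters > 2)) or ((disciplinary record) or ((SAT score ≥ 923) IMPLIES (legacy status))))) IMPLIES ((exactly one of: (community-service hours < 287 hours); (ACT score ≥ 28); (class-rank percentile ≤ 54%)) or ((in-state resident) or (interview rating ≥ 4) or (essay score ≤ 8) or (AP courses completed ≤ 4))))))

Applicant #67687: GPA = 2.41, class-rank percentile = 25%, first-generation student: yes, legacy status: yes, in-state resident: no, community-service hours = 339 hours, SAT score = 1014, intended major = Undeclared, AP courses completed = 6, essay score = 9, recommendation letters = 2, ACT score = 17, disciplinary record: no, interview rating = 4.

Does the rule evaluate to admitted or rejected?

Admitted

Atomic conditions:
  ACT score ≤ 25: 17 ≤ 25 is true
  intended major = STEM: Undeclared == STEM is false
  first-generation student: yes → true
  recommendation letters > 2: 2 > 2 is false
  disciplinary record: no → false
  SAT score ≥ 923: 1014 ≥ 923 is true
  legacy status: yes → true
  community-service hours < 287 hours: 339 < 287 is false
  ACT score ≥ 28: 17 ≥ 28 is false
  class-rank percentile ≤ 54%: 25 ≤ 54 is true
  in-state resident: no → false
  interview rating ≥ 4: 4 ≥ 4 is true
  essay score ≤ 8: 9 ≤ 8 is false
  AP courses completed ≤ 4: 6 ≤ 4 is false
Combine:
[1.1.1.1.1] exactly-one(true, false) = true
[1.1.1.1.2] true OR false = true
[1.1.1.1.3.2] true → true = true
[1.1.1.1.3] false OR true = true
[1.1.1.1] true OR true OR true = true
[1.1.1] NOT true = false
[1.1.2.1] exactly-one(false, false, true) = true
[1.1.2.2] false OR true OR false OR false = true
[1.1.2] true OR true = true
[1.1] false → true (antecedent false ⇒ implication holds) = true
[1] NOT true = false
[root] NOT false = true
Overall: true → admitted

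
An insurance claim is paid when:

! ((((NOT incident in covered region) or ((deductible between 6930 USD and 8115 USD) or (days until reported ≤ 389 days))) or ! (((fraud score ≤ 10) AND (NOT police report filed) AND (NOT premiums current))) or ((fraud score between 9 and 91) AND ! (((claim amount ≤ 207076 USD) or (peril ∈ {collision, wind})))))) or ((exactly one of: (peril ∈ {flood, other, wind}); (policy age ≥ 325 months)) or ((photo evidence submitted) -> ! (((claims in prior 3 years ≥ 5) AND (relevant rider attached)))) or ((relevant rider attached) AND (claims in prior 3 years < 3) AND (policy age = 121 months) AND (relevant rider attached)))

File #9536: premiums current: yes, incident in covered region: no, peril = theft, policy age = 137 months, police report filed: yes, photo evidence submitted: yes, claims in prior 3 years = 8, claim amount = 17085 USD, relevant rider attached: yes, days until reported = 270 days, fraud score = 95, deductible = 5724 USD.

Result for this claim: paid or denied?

Atomic conditions:
  NOT incident in covered region: no → true
  deductible between 6930 USD and 8115 USD: 5724 in [6930, 8115] is false
  days until reported ≤ 389 days: 270 ≤ 389 is true
  fraud score ≤ 10: 95 ≤ 10 is false
  NOT police report filed: yes → false
  NOT premiums current: yes → false
  fraud score between 9 and 91: 95 in [9, 91] is false
  claim amount ≤ 207076 USD: 17085 ≤ 207076 is true
  peril ∈ {collision, wind}: theft is not in the set → false
  peril ∈ {flood, other, wind}: theft is not in the set → false
  policy age ≥ 325 months: 137 ≥ 325 is false
  photo evidence submitted: yes → true
  claims in prior 3 years ≥ 5: 8 ≥ 5 is true
  relevant rider attached: yes → true
  claims in prior 3 years < 3: 8 < 3 is false
  policy age = 121 months: 137 == 121 is false
Combine:
[1.1.1.2] false OR true = true
[1.1.1] true OR true = true
[1.1.2.1] false AND false AND false = false
[1.1.2] NOT false = true
[1.1.3.2.1] true OR false = true
[1.1.3.2] NOT true = false
[1.1.3] false AND false = false
[1.1] true OR true OR false = true
[1] NOT true = false
[2.1] exactly-one(false, false) = false
[2.2.2.1] true AND true = true
[2.2.2] NOT true = false
[2.2] true → false = false
[2.3] true AND false AND false AND true = false
[2] false OR false OR false = false
[root] false OR false = false
Overall: false → denied

Denied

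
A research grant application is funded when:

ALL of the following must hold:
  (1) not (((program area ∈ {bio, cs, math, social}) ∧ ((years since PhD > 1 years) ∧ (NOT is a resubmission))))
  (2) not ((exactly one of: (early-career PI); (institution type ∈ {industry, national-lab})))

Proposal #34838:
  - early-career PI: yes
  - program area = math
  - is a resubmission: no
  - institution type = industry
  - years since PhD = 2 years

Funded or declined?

Declined

Atomic conditions:
  program area ∈ {bio, cs, math, social}: math is in the set → true
  years since PhD > 1 years: 2 > 1 is true
  NOT is a resubmission: no → true
  early-career PI: yes → true
  institution type ∈ {industry, national-lab}: industry is in the set → true
Combine:
[1.1.2] true AND true = true
[1.1] true AND true = true
[1] NOT true = false
[2.1] exactly-one(true, true) = false
[2] NOT false = true
[root] false AND true = false
Overall: false → declined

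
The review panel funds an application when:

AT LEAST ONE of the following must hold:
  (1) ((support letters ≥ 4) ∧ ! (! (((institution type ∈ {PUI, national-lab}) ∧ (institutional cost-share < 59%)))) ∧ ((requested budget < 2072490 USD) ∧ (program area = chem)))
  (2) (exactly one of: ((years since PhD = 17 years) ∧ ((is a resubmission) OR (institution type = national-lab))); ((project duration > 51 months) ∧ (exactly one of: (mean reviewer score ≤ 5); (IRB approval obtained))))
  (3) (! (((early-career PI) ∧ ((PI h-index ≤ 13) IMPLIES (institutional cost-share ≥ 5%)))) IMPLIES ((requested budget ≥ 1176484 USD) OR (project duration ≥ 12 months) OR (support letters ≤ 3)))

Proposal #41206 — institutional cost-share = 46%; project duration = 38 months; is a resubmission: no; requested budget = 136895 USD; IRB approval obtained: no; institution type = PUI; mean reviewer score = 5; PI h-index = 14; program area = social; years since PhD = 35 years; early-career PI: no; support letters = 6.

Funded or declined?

Atomic conditions:
  support letters ≥ 4: 6 ≥ 4 is true
  institution type ∈ {PUI, national-lab}: PUI is in the set → true
  institutional cost-share < 59%: 46 < 59 is true
  requested budget < 2072490 USD: 136895 < 2072490 is true
  program area = chem: social == chem is false
  years since PhD = 17 years: 35 == 17 is false
  is a resubmission: no → false
  institution type = national-lab: PUI == national-lab is false
  project duration > 51 months: 38 > 51 is false
  mean reviewer score ≤ 5: 5 ≤ 5 is true
  IRB approval obtained: no → false
  early-career PI: no → false
  PI h-index ≤ 13: 14 ≤ 13 is false
  institutional cost-share ≥ 5%: 46 ≥ 5 is true
  requested budget ≥ 1176484 USD: 136895 ≥ 1176484 is false
  project duration ≥ 12 months: 38 ≥ 12 is true
  support letters ≤ 3: 6 ≤ 3 is false
Combine:
[1.2.1.1] true AND true = true
[1.2.1] NOT true = false
[1.2] NOT false = true
[1.3] true AND false = false
[1] true AND true AND false = false
[2.1.2] false OR false = false
[2.1] false AND false = false
[2.2.2] exactly-one(true, false) = true
[2.2] false AND true = false
[2] exactly-one(false, false) = false
[3.1.1.2] false → true (antecedent false ⇒ implication holds) = true
[3.1.1] false AND true = false
[3.1] NOT false = true
[3.2] false OR true OR false = true
[3] true → true = true
[root] false OR false OR true = true
Overall: true → funded

Funded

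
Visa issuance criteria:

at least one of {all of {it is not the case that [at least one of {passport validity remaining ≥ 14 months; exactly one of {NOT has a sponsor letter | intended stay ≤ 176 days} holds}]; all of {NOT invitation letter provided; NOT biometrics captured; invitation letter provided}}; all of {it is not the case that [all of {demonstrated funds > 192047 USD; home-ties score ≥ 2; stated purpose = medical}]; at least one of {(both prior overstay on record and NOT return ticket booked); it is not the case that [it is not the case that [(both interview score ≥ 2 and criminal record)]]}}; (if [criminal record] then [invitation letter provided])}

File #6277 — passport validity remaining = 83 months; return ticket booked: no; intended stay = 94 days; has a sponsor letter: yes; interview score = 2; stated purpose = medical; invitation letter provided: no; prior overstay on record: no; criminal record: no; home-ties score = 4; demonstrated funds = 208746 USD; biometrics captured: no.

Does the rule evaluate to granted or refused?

Granted

Atomic conditions:
  passport validity remaining ≥ 14 months: 83 ≥ 14 is true
  NOT has a sponsor letter: yes → false
  intended stay ≤ 176 days: 94 ≤ 176 is true
  NOT invitation letter provided: no → true
  NOT biometrics captured: no → true
  invitation letter provided: no → false
  demonstrated funds > 192047 USD: 208746 > 192047 is true
  home-ties score ≥ 2: 4 ≥ 2 is true
  stated purpose = medical: medical == medical is true
  prior overstay on record: no → false
  NOT return ticket booked: no → true
  interview score ≥ 2: 2 ≥ 2 is true
  criminal record: no → false
Combine:
[1.1.1.2] exactly-one(false, true) = true
[1.1.1] true OR true = true
[1.1] NOT true = false
[1.2] true AND true AND false = false
[1] false AND false = false
[2.1.1] true AND true AND true = true
[2.1] NOT true = false
[2.2.1] false AND true = false
[2.2.2.1.1] true AND false = false
[2.2.2.1] NOT false = true
[2.2.2] NOT true = false
[2.2] false OR false = false
[2] false AND false = false
[3] false → false (antecedent false ⇒ implication holds) = true
[root] false OR false OR true = true
Overall: true → granted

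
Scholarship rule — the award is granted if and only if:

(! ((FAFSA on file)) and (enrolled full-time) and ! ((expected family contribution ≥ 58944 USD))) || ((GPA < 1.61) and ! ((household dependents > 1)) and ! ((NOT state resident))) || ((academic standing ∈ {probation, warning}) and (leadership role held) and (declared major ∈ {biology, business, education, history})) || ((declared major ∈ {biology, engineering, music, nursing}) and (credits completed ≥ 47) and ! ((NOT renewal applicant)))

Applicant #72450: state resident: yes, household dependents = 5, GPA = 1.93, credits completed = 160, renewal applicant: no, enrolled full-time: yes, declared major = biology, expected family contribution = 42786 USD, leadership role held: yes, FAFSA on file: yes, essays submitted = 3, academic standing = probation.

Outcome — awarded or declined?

Awarded

Atomic conditions:
  FAFSA on file: yes → true
  enrolled full-time: yes → true
  expected family contribution ≥ 58944 USD: 42786 ≥ 58944 is false
  GPA < 1.61: 1.93 < 1.61 is false
  household dependents > 1: 5 > 1 is true
  NOT state resident: yes → false
  academic standing ∈ {probation, warning}: probation is in the set → true
  leadership role held: yes → true
  declared major ∈ {biology, business, education, history}: biology is in the set → true
  declared major ∈ {biology, engineering, music, nursing}: biology is in the set → true
  credits completed ≥ 47: 160 ≥ 47 is true
  NOT renewal applicant: no → true
Combine:
[1.1] NOT true = false
[1.3] NOT false = true
[1] false AND true AND true = false
[2.2] NOT true = false
[2.3] NOT false = true
[2] false AND false AND true = false
[3] true AND true AND true = true
[4.3] NOT true = false
[4] true AND true AND false = false
[root] false OR false OR true OR false = true
Overall: true → awarded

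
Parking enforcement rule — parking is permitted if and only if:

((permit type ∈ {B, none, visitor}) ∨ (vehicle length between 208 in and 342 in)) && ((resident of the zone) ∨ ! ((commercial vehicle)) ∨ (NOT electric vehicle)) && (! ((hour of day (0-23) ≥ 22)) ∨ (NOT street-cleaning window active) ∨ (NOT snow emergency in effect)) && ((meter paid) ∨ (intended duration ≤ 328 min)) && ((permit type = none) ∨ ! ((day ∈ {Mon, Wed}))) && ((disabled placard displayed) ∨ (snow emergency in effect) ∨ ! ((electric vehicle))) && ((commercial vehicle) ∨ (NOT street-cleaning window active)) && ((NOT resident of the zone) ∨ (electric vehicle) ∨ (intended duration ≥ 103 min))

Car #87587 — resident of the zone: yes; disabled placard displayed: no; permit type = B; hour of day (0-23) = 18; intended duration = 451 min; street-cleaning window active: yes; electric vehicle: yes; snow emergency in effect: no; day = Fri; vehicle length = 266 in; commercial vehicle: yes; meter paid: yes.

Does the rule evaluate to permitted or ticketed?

Atomic conditions:
  permit type ∈ {B, none, visitor}: B is in the set → true
  vehicle length between 208 in and 342 in: 266 in [208, 342] is true
  resident of the zone: yes → true
  commercial vehicle: yes → true
  NOT electric vehicle: yes → false
  hour of day (0-23) ≥ 22: 18 ≥ 22 is false
  NOT street-cleaning window active: yes → false
  NOT snow emergency in effect: no → true
  meter paid: yes → true
  intended duration ≤ 328 min: 451 ≤ 328 is false
  permit type = none: B == none is false
  day ∈ {Mon, Wed}: Fri is not in the set → false
  disabled placard displayed: no → false
  snow emergency in effect: no → false
  electric vehicle: yes → true
  NOT resident of the zone: yes → false
  intended duration ≥ 103 min: 451 ≥ 103 is true
Combine:
[1] true OR true = true
[2.2] NOT true = false
[2] true OR false OR false = true
[3.1] NOT false = true
[3] true OR false OR true = true
[4] true OR false = true
[5.2] NOT false = true
[5] false OR true = true
[6.3] NOT true = false
[6] false OR false OR false = false
[7] true OR false = true
[8] false OR true OR true = true
[root] true AND true AND true AND true AND true AND false AND true AND true = false
Overall: false → ticketed

Ticketed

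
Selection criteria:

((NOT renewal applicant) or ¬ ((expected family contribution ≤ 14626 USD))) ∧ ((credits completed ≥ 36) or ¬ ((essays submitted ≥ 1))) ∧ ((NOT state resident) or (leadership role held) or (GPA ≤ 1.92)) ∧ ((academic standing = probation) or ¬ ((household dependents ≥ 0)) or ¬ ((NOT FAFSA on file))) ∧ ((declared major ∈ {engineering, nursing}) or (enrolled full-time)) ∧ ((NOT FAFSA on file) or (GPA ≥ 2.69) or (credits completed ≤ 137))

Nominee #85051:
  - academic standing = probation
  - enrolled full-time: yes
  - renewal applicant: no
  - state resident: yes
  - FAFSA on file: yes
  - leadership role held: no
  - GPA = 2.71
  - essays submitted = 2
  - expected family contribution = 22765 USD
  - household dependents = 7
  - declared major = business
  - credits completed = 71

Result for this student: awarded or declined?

Atomic conditions:
  NOT renewal applicant: no → true
  expected family contribution ≤ 14626 USD: 22765 ≤ 14626 is false
  credits completed ≥ 36: 71 ≥ 36 is true
  essays submitted ≥ 1: 2 ≥ 1 is true
  NOT state resident: yes → false
  leadership role held: no → false
  GPA ≤ 1.92: 2.71 ≤ 1.92 is false
  academic standing = probation: probation == probation is true
  household dependents ≥ 0: 7 ≥ 0 is true
  NOT FAFSA on file: yes → false
  declared major ∈ {engineering, nursing}: business is not in the set → false
  enrolled full-time: yes → true
  GPA ≥ 2.69: 2.71 ≥ 2.69 is true
  credits completed ≤ 137: 71 ≤ 137 is true
Combine:
[1.2] NOT false = true
[1] true OR true = true
[2.2] NOT true = false
[2] true OR false = true
[3] false OR false OR false = false
[4.2] NOT true = false
[4.3] NOT false = true
[4] true OR false OR true = true
[5] false OR true = true
[6] false OR true OR true = true
[root] true AND true AND false AND true AND true AND true = false
Overall: false → declined

Declined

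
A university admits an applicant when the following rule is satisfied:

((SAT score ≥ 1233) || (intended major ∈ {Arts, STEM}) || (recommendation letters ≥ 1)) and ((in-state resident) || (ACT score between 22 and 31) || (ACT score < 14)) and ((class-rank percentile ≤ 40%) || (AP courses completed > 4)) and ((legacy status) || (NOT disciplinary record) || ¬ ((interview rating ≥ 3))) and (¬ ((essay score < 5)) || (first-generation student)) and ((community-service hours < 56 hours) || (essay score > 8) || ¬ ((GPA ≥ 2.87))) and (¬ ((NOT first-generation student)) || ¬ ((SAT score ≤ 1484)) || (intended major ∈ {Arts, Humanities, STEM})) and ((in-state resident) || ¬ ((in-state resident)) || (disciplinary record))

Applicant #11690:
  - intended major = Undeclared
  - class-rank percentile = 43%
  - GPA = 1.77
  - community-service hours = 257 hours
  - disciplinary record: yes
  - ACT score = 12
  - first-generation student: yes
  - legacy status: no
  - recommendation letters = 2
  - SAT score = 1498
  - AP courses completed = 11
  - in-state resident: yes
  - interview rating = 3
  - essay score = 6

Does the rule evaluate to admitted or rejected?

Atomic conditions:
  SAT score ≥ 1233: 1498 ≥ 1233 is true
  intended major ∈ {Arts, STEM}: Undeclared is not in the set → false
  recommendation letters ≥ 1: 2 ≥ 1 is true
  in-state resident: yes → true
  ACT score between 22 and 31: 12 in [22, 31] is false
  ACT score < 14: 12 < 14 is true
  class-rank percentile ≤ 40%: 43 ≤ 40 is false
  AP courses completed > 4: 11 > 4 is true
  legacy status: no → false
  NOT disciplinary record: yes → false
  interview rating ≥ 3: 3 ≥ 3 is true
  essay score < 5: 6 < 5 is false
  first-generation student: yes → true
  community-service hours < 56 hours: 257 < 56 is false
  essay score > 8: 6 > 8 is false
  GPA ≥ 2.87: 1.77 ≥ 2.87 is false
  NOT first-generation student: yes → false
  SAT score ≤ 1484: 1498 ≤ 1484 is false
  intended major ∈ {Arts, Humanities, STEM}: Undeclared is not in the set → false
  disciplinary record: yes → true
Combine:
[1] true OR false OR true = true
[2] true OR false OR true = true
[3] false OR true = true
[4.3] NOT true = false
[4] false OR false OR false = false
[5.1] NOT false = true
[5] true OR true = true
[6.3] NOT false = true
[6] false OR false OR true = true
[7.1] NOT false = true
[7.2] NOT false = true
[7] true OR true OR false = true
[8.2] NOT true = false
[8] true OR false OR true = true
[root] true AND true AND true AND false AND true AND true AND true AND true = false
Overall: false → rejected

Rejected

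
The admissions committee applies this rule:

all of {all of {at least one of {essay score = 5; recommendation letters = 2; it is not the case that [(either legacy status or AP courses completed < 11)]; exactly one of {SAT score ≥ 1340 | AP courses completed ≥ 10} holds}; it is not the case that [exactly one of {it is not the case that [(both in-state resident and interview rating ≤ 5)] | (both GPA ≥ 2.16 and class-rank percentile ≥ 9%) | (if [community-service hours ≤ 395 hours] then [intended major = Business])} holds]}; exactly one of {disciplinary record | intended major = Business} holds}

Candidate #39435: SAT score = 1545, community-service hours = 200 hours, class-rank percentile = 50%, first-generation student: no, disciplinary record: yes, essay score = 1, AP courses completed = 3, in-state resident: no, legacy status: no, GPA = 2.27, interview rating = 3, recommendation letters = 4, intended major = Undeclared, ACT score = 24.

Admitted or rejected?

Atomic conditions:
  essay score = 5: 1 == 5 is false
  recommendation letters = 2: 4 == 2 is false
  legacy status: no → false
  AP courses completed < 11: 3 < 11 is true
  SAT score ≥ 1340: 1545 ≥ 1340 is true
  AP courses completed ≥ 10: 3 ≥ 10 is false
  in-state resident: no → false
  interview rating ≤ 5: 3 ≤ 5 is true
  GPA ≥ 2.16: 2.27 ≥ 2.16 is true
  class-rank percentile ≥ 9%: 50 ≥ 9 is true
  community-service hours ≤ 395 hours: 200 ≤ 395 is true
  intended major = Business: Undeclared == Business is false
  disciplinary record: yes → true
Combine:
[1.1.3.1] false OR true = true
[1.1.3] NOT true = false
[1.1.4] exactly-one(true, false) = true
[1.1] false OR false OR false OR true = true
[1.2.1.1.1] false AND true = false
[1.2.1.1] NOT false = true
[1.2.1.2] true AND true = true
[1.2.1.3] true → false = false
[1.2.1] exactly-one(true, true, false) = false
[1.2] NOT false = true
[1] true AND true = true
[2] exactly-one(true, false) = true
[root] true AND true = true
Overall: true → admitted

Admitted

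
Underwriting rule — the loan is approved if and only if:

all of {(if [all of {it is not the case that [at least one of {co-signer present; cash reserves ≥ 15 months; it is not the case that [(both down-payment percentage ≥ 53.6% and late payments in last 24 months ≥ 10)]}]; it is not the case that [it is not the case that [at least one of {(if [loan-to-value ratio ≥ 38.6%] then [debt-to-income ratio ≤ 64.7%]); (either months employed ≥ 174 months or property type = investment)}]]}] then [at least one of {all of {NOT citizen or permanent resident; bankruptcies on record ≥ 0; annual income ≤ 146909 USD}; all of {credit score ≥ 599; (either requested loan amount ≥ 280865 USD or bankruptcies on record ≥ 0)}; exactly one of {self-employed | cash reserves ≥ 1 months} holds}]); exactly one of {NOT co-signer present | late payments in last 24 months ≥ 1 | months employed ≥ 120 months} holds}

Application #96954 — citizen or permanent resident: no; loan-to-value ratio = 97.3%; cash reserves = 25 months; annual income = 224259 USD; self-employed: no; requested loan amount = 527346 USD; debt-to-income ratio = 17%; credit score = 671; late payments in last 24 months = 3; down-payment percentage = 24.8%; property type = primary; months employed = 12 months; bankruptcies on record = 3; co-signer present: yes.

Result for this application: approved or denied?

Atomic conditions:
  co-signer present: yes → true
  cash reserves ≥ 15 months: 25 ≥ 15 is true
  down-payment percentage ≥ 53.6%: 24.8 ≥ 53.6 is false
  late payments in last 24 months ≥ 10: 3 ≥ 10 is false
  loan-to-value ratio ≥ 38.6%: 97.3 ≥ 38.6 is true
  debt-to-income ratio ≤ 64.7%: 17 ≤ 64.7 is true
  months employed ≥ 174 months: 12 ≥ 174 is false
  property type = investment: primary == investment is false
  NOT citizen or permanent resident: no → true
  bankruptcies on record ≥ 0: 3 ≥ 0 is true
  annual income ≤ 146909 USD: 224259 ≤ 146909 is false
  credit score ≥ 599: 671 ≥ 599 is true
  requested loan amount ≥ 280865 USD: 527346 ≥ 280865 is true
  self-employed: no → false
  cash reserves ≥ 1 months: 25 ≥ 1 is true
  NOT co-signer present: yes → false
  late payments in last 24 months ≥ 1: 3 ≥ 1 is true
  months employed ≥ 120 months: 12 ≥ 120 is false
Combine:
[1.1.1.1.3.1] false AND false = false
[1.1.1.1.3] NOT false = true
[1.1.1.1] true OR true OR true = true
[1.1.1] NOT true = false
[1.1.2.1.1.1] true → true = true
[1.1.2.1.1.2] false OR false = false
[1.1.2.1.1] true OR false = true
[1.1.2.1] NOT true = false
[1.1.2] NOT false = true
[1.1] false AND true = false
[1.2.1] true AND true AND false = false
[1.2.2.2] true OR true = true
[1.2.2] true AND true = true
[1.2.3] exactly-one(false, true) = true
[1.2] false OR true OR true = true
[1] false → true (antecedent false ⇒ implication holds) = true
[2] exactly-one(false, true, false) = true
[root] true AND true = true
Overall: true → approved

Approved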